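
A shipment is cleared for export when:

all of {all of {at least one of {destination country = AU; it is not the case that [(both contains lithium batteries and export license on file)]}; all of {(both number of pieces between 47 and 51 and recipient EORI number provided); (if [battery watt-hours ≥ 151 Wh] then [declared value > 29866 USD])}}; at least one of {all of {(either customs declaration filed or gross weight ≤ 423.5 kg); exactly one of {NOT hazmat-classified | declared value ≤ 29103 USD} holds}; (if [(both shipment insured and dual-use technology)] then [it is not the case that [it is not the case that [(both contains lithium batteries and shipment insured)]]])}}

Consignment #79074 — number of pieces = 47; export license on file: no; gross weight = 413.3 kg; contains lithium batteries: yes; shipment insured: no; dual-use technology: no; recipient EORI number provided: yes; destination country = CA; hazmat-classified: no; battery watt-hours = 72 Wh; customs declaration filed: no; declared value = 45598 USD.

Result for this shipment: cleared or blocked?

Atomic conditions:
  destination country = AU: CA == AU is false
  contains lithium batteries: yes → true
  export license on file: no → false
  number of pieces between 47 and 51: 47 in [47, 51] is true
  recipient EORI number provided: yes → true
  battery watt-hours ≥ 151 Wh: 72 ≥ 151 is false
  declared value > 29866 USD: 45598 > 29866 is true
  customs declaration filed: no → false
  gross weight ≤ 423.5 kg: 413.3 ≤ 423.5 is true
  NOT hazmat-classified: no → true
  declared value ≤ 29103 USD: 45598 ≤ 29103 is false
  shipment insured: no → false
  dual-use technology: no → false
Combine:
[1.1.2.1] true AND false = false
[1.1.2] NOT false = true
[1.1] false OR true = true
[1.2.1] true AND true = true
[1.2.2] false → true (antecedent false ⇒ implication holds) = true
[1.2] true AND true = true
[1] true AND true = true
[2.1.1] false OR true = true
[2.1.2] exactly-one(true, false) = true
[2.1] true AND true = true
[2.2.1] false AND false = false
[2.2.2.1.1] true AND false = false
[2.2.2.1] NOT false = true
[2.2.2] NOT true = false
[2.2] false → false (antecedent false ⇒ implication holds) = true
[2] true OR true = true
[root] true AND true = true
Overall: true → cleared

Cleared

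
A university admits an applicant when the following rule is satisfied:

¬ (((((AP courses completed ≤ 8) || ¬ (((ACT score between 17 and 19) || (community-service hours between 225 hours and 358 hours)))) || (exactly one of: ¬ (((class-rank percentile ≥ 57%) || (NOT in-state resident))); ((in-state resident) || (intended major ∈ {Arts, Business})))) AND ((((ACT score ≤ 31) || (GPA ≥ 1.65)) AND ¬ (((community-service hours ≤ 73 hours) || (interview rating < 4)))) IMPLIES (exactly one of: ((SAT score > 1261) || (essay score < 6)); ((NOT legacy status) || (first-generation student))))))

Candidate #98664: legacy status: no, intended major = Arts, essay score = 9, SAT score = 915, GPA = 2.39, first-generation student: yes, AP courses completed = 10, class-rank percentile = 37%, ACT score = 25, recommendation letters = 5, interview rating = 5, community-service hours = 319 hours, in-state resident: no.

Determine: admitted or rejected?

Atomic conditions:
  AP courses completed ≤ 8: 10 ≤ 8 is false
  ACT score between 17 and 19: 25 in [17, 19] is false
  community-service hours between 225 hours and 358 hours: 319 in [225, 358] is true
  class-rank percentile ≥ 57%: 37 ≥ 57 is false
  NOT in-state resident: no → true
  in-state resident: no → false
  intended major ∈ {Arts, Business}: Arts is in the set → true
  ACT score ≤ 31: 25 ≤ 31 is true
  GPA ≥ 1.65: 2.39 ≥ 1.65 is true
  community-service hours ≤ 73 hours: 319 ≤ 73 is false
  interview rating < 4: 5 < 4 is false
  SAT score > 1261: 915 > 1261 is false
  essay score < 6: 9 < 6 is false
  NOT legacy status: no → true
  first-generation student: yes → true
Combine:
[1.1.1.2.1] false OR true = true
[1.1.1.2] NOT true = false
[1.1.1] false OR false = false
[1.1.2.1.1] false OR true = true
[1.1.2.1] NOT true = false
[1.1.2.2] false OR true = true
[1.1.2] exactly-one(false, true) = true
[1.1] false OR true = true
[1.2.1.1] true OR true = true
[1.2.1.2.1] false OR false = false
[1.2.1.2] NOT false = true
[1.2.1] true AND true = true
[1.2.2.1] false OR false = false
[1.2.2.2] true OR true = true
[1.2.2] exactly-one(false, true) = true
[1.2] true → true = true
[1] true AND true = true
[root] NOT true = false
Overall: false → rejected

Rejected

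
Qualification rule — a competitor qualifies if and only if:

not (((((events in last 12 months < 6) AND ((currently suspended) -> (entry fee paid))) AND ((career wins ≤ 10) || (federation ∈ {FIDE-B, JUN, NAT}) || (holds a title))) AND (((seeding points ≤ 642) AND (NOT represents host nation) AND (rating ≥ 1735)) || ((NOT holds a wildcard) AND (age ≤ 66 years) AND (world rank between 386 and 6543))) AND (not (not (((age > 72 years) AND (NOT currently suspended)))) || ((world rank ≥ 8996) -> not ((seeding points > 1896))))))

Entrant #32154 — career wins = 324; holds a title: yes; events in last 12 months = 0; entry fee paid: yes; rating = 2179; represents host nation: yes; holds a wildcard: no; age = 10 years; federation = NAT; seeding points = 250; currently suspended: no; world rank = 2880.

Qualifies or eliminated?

Atomic conditions:
  events in last 12 months < 6: 0 < 6 is true
  currently suspended: no → false
  entry fee paid: yes → true
  career wins ≤ 10: 324 ≤ 10 is false
  federation ∈ {FIDE-B, JUN, NAT}: NAT is in the set → true
  holds a title: yes → true
  seeding points ≤ 642: 250 ≤ 642 is true
  NOT represents host nation: yes → false
  rating ≥ 1735: 2179 ≥ 1735 is true
  NOT holds a wildcard: no → true
  age ≤ 66 years: 10 ≤ 66 is true
  world rank between 386 and 6543: 2880 in [386, 6543] is true
  age > 72 years: 10 > 72 is false
  NOT currently suspended: no → true
  world rank ≥ 8996: 2880 ≥ 8996 is false
  seeding points > 1896: 250 > 1896 is false
Combine:
[1.1.1.2] false → true (antecedent false ⇒ implication holds) = true
[1.1.1] true AND true = true
[1.1.2] false OR true OR true = true
[1.1] true AND true = true
[1.2.1] true AND false AND true = false
[1.2.2] true AND true AND true = true
[1.2] false OR true = true
[1.3.1.1.1] false AND true = false
[1.3.1.1] NOT false = true
[1.3.1] NOT true = false
[1.3.2.2] NOT false = true
[1.3.2] false → true (antecedent false ⇒ implication holds) = true
[1.3] false OR true = true
[1] true AND true AND true = true
[root] NOT true = false
Overall: false → eliminated

Eliminated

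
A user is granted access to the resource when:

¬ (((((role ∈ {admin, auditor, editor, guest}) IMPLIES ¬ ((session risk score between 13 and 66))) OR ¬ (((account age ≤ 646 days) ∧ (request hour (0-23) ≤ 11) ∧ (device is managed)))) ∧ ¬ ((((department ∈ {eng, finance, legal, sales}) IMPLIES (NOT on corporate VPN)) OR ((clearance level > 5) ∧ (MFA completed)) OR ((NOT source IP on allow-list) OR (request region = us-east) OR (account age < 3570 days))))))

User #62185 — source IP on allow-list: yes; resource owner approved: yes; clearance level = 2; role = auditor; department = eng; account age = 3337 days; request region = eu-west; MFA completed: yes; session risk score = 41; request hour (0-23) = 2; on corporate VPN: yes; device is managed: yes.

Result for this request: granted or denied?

Granted

Atomic conditions:
  role ∈ {admin, auditor, editor, guest}: auditor is in the set → true
  session risk score between 13 and 66: 41 in [13, 66] is true
  account age ≤ 646 days: 3337 ≤ 646 is false
  request hour (0-23) ≤ 11: 2 ≤ 11 is true
  device is managed: yes → true
  department ∈ {eng, finance, legal, sales}: eng is in the set → true
  NOT on corporate VPN: yes → false
  clearance level > 5: 2 > 5 is false
  MFA completed: yes → true
  NOT source IP on allow-list: yes → false
  request region = us-east: eu-west == us-east is false
  account age < 3570 days: 3337 < 3570 is true
Combine:
[1.1.1.2] NOT true = false
[1.1.1] true → false = false
[1.1.2.1] false AND true AND true = false
[1.1.2] NOT false = true
[1.1] false OR true = true
[1.2.1.1] true → false = false
[1.2.1.2] false AND true = false
[1.2.1.3] false OR false OR true = true
[1.2.1] false OR false OR true = true
[1.2] NOT true = false
[1] true AND false = false
[root] NOT false = true
Overall: true → granted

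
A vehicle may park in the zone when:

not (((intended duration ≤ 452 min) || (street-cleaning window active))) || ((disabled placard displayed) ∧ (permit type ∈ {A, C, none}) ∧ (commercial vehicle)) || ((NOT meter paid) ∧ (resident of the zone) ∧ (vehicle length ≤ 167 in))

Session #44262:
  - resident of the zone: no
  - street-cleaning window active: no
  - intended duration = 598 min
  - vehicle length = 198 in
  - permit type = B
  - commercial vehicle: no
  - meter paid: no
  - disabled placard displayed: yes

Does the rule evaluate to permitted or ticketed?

Permitted

Atomic conditions:
  intended duration ≤ 452 min: 598 ≤ 452 is false
  street-cleaning window active: no → false
  disabled placard displayed: yes → true
  permit type ∈ {A, C, none}: B is not in the set → false
  commercial vehicle: no → false
  NOT meter paid: no → true
  resident of the zone: no → false
  vehicle length ≤ 167 in: 198 ≤ 167 is false
Combine:
[1.1] false OR false = false
[1] NOT false = true
[2] true AND false AND false = false
[3] true AND false AND false = false
[root] true OR false OR false = true
Overall: true → permitted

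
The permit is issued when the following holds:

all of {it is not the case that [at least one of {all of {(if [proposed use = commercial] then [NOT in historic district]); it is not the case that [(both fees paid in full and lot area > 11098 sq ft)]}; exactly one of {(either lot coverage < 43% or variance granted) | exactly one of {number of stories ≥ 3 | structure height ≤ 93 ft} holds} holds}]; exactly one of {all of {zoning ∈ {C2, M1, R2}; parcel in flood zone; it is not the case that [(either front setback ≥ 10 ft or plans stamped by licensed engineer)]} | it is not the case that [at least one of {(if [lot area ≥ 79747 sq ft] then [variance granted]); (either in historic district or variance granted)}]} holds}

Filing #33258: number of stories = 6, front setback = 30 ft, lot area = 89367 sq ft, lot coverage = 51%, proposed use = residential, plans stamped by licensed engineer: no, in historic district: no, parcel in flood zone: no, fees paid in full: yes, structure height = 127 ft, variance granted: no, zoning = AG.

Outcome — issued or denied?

Denied

Atomic conditions:
  proposed use = commercial: residential == commercial is false
  NOT in historic district: no → true
  fees paid in full: yes → true
  lot area > 11098 sq ft: 89367 > 11098 is true
  lot coverage < 43%: 51 < 43 is false
  variance granted: no → false
  number of stories ≥ 3: 6 ≥ 3 is true
  structure height ≤ 93 ft: 127 ≤ 93 is false
  zoning ∈ {C2, M1, R2}: AG is not in the set → false
  parcel in flood zone: no → false
  front setback ≥ 10 ft: 30 ≥ 10 is true
  plans stamped by licensed engineer: no → false
  lot area ≥ 79747 sq ft: 89367 ≥ 79747 is true
  in historic district: no → false
Combine:
[1.1.1.1] false → true (antecedent false ⇒ implication holds) = true
[1.1.1.2.1] true AND true = true
[1.1.1.2] NOT true = false
[1.1.1] true AND false = false
[1.1.2.1] false OR false = false
[1.1.2.2] exactly-one(true, false) = true
[1.1.2] exactly-one(false, true) = true
[1.1] false OR true = true
[1] NOT true = false
[2.1.3.1] true OR false = true
[2.1.3] NOT true = false
[2.1] false AND false AND false = false
[2.2.1.1] true → false = false
[2.2.1.2] false OR false = false
[2.2.1] false OR false = false
[2.2] NOT false = true
[2] exactly-one(false, true) = true
[root] false AND true = false
Overall: false → denied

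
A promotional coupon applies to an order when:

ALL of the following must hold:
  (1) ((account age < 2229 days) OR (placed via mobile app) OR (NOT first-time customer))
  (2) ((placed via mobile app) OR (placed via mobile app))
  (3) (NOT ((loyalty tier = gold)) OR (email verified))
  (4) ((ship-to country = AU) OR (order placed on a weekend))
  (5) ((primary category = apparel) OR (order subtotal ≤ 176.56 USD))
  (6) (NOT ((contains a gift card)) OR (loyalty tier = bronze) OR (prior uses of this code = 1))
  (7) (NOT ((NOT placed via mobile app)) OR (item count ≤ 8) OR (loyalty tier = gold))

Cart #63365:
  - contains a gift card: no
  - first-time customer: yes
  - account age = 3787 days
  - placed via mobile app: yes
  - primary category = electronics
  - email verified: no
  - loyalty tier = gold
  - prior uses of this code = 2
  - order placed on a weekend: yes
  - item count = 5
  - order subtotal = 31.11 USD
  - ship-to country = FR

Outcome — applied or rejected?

Rejected

Atomic conditions:
  account age < 2229 days: 3787 < 2229 is false
  placed via mobile app: yes → true
  NOT first-time customer: yes → false
  loyalty tier = gold: gold == gold is true
  email verified: no → false
  ship-to country = AU: FR == AU is false
  order placed on a weekend: yes → true
  primary category = apparel: electronics == apparel is false
  order subtotal ≤ 176.56 USD: 31.11 ≤ 176.56 is true
  contains a gift card: no → false
  loyalty tier = bronze: gold == bronze is false
  prior uses of this code = 1: 2 == 1 is false
  NOT placed via mobile app: yes → false
  item count ≤ 8: 5 ≤ 8 is true
Combine:
[1] false OR true OR false = true
[2] true OR true = true
[3.1] NOT true = false
[3] false OR false = false
[4] false OR true = true
[5] false OR true = true
[6.1] NOT false = true
[6] true OR false OR false = true
[7.1] NOT false = true
[7] true OR true OR true = true
[root] true AND true AND false AND true AND true AND true AND true = false
Overall: false → rejected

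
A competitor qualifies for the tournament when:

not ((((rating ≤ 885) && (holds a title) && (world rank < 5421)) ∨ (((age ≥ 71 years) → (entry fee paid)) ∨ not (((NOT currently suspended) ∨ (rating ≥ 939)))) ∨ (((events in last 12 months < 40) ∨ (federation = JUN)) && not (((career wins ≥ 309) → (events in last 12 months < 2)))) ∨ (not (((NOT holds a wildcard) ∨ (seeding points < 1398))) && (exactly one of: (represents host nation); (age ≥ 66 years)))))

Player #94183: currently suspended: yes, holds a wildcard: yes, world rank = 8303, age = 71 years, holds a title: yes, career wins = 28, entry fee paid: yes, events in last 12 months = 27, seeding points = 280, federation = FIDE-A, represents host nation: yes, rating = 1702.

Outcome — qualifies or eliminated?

Eliminated

Atomic conditions:
  rating ≤ 885: 1702 ≤ 885 is false
  holds a title: yes → true
  world rank < 5421: 8303 < 5421 is false
  age ≥ 71 years: 71 ≥ 71 is true
  entry fee paid: yes → true
  NOT currently suspended: yes → false
  rating ≥ 939: 1702 ≥ 939 is true
  events in last 12 months < 40: 27 < 40 is true
  federation = JUN: FIDE-A == JUN is false
  career wins ≥ 309: 28 ≥ 309 is false
  events in last 12 months < 2: 27 < 2 is false
  NOT holds a wildcard: yes → false
  seeding points < 1398: 280 < 1398 is true
  represents host nation: yes → true
  age ≥ 66 years: 71 ≥ 66 is true
Combine:
[1.1] false AND true AND false = false
[1.2.1] true → true = true
[1.2.2.1] false OR true = true
[1.2.2] NOT true = false
[1.2] true OR false = true
[1.3.1] true OR false = true
[1.3.2.1] false → false (antecedent false ⇒ implication holds) = true
[1.3.2] NOT true = false
[1.3] true AND false = false
[1.4.1.1] false OR true = true
[1.4.1] NOT true = false
[1.4.2] exactly-one(true, true) = false
[1.4] false AND false = false
[1] false OR true OR false OR false = true
[root] NOT true = false
Overall: false → eliminated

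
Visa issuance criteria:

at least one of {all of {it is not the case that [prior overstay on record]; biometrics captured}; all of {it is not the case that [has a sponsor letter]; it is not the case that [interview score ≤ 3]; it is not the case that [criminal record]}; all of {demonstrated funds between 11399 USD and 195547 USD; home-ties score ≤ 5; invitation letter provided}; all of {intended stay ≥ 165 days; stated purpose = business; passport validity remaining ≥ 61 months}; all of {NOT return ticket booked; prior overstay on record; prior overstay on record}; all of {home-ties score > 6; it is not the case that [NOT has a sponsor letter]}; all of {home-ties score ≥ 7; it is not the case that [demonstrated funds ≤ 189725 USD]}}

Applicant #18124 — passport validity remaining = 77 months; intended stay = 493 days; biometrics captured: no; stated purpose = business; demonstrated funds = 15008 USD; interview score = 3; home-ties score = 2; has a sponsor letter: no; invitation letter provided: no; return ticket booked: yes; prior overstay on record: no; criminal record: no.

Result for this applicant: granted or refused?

Granted

Atomic conditions:
  prior overstay on record: no → false
  biometrics captured: no → false
  has a sponsor letter: no → false
  interview score ≤ 3: 3 ≤ 3 is true
  criminal record: no → false
  demonstrated funds between 11399 USD and 195547 USD: 15008 in [11399, 195547] is true
  home-ties score ≤ 5: 2 ≤ 5 is true
  invitation letter provided: no → false
  intended stay ≥ 165 days: 493 ≥ 165 is true
  stated purpose = business: business == business is true
  passport validity remaining ≥ 61 months: 77 ≥ 61 is true
  NOT return ticket booked: yes → false
  home-ties score > 6: 2 > 6 is false
  NOT has a sponsor letter: no → true
  home-ties score ≥ 7: 2 ≥ 7 is false
  demonstrated funds ≤ 189725 USD: 15008 ≤ 189725 is true
Combine:
[1.1] NOT false = true
[1] true AND false = false
[2.1] NOT false = true
[2.2] NOT true = false
[2.3] NOT false = true
[2] true AND false AND true = false
[3] true AND true AND false = false
[4] true AND true AND true = true
[5] false AND false AND false = false
[6.2] NOT true = false
[6] false AND false = false
[7.2] NOT true = false
[7] false AND false = false
[root] false OR false OR false OR true OR false OR false OR false = true
Overall: true → granted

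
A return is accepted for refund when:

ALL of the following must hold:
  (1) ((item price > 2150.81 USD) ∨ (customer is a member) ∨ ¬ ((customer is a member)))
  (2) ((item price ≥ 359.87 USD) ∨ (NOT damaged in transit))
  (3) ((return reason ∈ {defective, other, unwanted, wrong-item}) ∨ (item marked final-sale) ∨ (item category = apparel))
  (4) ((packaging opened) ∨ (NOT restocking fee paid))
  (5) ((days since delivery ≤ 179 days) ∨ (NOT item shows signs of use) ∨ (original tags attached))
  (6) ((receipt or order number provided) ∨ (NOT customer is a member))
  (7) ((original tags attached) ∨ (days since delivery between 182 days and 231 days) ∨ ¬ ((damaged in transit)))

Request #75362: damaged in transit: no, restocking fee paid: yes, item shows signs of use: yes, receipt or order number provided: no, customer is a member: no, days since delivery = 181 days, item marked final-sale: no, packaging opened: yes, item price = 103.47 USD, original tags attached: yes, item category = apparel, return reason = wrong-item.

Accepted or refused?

Accepted

Atomic conditions:
  item price > 2150.81 USD: 103.47 > 2150.81 is false
  customer is a member: no → false
  item price ≥ 359.87 USD: 103.47 ≥ 359.87 is false
  NOT damaged in transit: no → true
  return reason ∈ {defective, other, unwanted, wrong-item}: wrong-item is in the set → true
  item marked final-sale: no → false
  item category = apparel: apparel == apparel is true
  packaging opened: yes → true
  NOT restocking fee paid: yes → false
  days since delivery ≤ 179 days: 181 ≤ 179 is false
  NOT item shows signs of use: yes → false
  original tags attached: yes → true
  receipt or order number provided: no → false
  NOT customer is a member: no → true
  days since delivery between 182 days and 231 days: 181 in [182, 231] is false
  damaged in transit: no → false
Combine:
[1.3] NOT false = true
[1] false OR false OR true = true
[2] false OR true = true
[3] true OR false OR true = true
[4] true OR false = true
[5] false OR false OR true = true
[6] false OR true = true
[7.3] NOT false = true
[7] true OR false OR true = true
[root] true AND true AND true AND true AND true AND true AND true = true
Overall: true → accepted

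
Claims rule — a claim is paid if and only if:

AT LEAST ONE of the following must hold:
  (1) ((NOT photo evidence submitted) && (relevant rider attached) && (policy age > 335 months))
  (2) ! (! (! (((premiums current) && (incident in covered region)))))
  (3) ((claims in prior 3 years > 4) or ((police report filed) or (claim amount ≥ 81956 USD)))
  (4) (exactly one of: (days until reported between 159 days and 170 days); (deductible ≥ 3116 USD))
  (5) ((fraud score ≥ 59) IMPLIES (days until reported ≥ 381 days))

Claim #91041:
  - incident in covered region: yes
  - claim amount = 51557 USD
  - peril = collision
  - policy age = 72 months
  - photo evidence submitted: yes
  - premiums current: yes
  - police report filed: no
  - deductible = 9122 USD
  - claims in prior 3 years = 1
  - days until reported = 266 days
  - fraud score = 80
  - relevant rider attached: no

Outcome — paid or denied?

Atomic conditions:
  NOT photo evidence submitted: yes → false
  relevant rider attached: no → false
  policy age > 335 months: 72 > 335 is false
  premiums current: yes → true
  incident in covered region: yes → true
  claims in prior 3 years > 4: 1 > 4 is false
  police report filed: no → false
  claim amount ≥ 81956 USD: 51557 ≥ 81956 is false
  days until reported between 159 days and 170 days: 266 in [159, 170] is false
  deductible ≥ 3116 USD: 9122 ≥ 3116 is true
  fraud score ≥ 59: 80 ≥ 59 is true
  days until reported ≥ 381 days: 266 ≥ 381 is false
Combine:
[1] false AND false AND false = false
[2.1.1.1] true AND true = true
[2.1.1] NOT true = false
[2.1] NOT false = true
[2] NOT true = false
[3.2] false OR false = false
[3] false OR false = false
[4] exactly-one(false, true) = true
[5] true → false = false
[root] false OR false OR false OR true OR false = true
Overall: true → paid

Paid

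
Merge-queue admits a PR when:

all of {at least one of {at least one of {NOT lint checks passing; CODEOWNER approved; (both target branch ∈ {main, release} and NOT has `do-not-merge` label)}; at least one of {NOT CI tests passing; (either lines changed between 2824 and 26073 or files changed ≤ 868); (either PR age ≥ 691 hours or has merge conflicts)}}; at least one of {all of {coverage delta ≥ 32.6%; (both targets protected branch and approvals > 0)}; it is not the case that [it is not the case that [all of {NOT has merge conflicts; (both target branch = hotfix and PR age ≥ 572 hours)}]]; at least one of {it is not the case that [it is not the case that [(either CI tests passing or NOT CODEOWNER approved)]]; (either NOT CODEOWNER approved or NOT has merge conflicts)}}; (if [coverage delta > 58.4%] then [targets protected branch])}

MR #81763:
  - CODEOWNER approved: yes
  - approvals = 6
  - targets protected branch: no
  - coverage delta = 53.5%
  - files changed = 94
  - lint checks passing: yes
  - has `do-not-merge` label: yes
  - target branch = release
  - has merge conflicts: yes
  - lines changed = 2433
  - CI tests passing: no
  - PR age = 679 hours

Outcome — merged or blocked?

Atomic conditions:
  NOT lint checks passing: yes → false
  CODEOWNER approved: yes → true
  target branch ∈ {main, release}: release is in the set → true
  NOT has `do-not-merge` label: yes → false
  NOT CI tests passing: no → true
  lines changed between 2824 and 26073: 2433 in [2824, 26073] is false
  files changed ≤ 868: 94 ≤ 868 is true
  PR age ≥ 691 hours: 679 ≥ 691 is false
  has merge conflicts: yes → true
  coverage delta ≥ 32.6%: 53.5 ≥ 32.6 is true
  targets protected branch: no → false
  approvals > 0: 6 > 0 is true
  NOT has merge conflicts: yes → false
  target branch = hotfix: release == hotfix is false
  PR age ≥ 572 hours: 679 ≥ 572 is true
  CI tests passing: no → false
  NOT CODEOWNER approved: yes → false
  coverage delta > 58.4%: 53.5 > 58.4 is false
Combine:
[1.1.3] true AND false = false
[1.1] false OR true OR false = true
[1.2.2] false OR true = true
[1.2.3] false OR true = true
[1.2] true OR true OR true = true
[1] true OR true = true
[2.1.2] false AND true = false
[2.1] true AND false = false
[2.2.1.1.2] false AND true = false
[2.2.1.1] false AND false = false
[2.2.1] NOT false = true
[2.2] NOT true = false
[2.3.1.1.1] false OR false = false
[2.3.1.1] NOT false = true
[2.3.1] NOT true = false
[2.3.2] false OR false = false
[2.3] false OR false = false
[2] false OR false OR false = false
[3] false → false (antecedent false ⇒ implication holds) = true
[root] true AND false AND true = false
Overall: false → blocked

Blocked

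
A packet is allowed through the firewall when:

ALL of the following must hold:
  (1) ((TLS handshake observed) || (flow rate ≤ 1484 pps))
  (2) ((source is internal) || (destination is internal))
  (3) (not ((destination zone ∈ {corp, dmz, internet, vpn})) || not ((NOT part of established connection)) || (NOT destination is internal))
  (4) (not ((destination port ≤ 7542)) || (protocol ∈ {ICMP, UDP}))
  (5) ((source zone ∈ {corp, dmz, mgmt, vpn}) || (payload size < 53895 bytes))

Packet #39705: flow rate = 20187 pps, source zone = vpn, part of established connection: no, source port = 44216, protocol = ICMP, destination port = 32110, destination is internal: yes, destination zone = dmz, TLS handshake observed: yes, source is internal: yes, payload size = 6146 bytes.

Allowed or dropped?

Atomic conditions:
  TLS handshake observed: yes → true
  flow rate ≤ 1484 pps: 20187 ≤ 1484 is false
  source is internal: yes → true
  destination is internal: yes → true
  destination zone ∈ {corp, dmz, internet, vpn}: dmz is in the set → true
  NOT part of established connection: no → true
  NOT destination is internal: yes → false
  destination port ≤ 7542: 32110 ≤ 7542 is false
  protocol ∈ {ICMP, UDP}: ICMP is in the set → true
  source zone ∈ {corp, dmz, mgmt, vpn}: vpn is in the set → true
  payload size < 53895 bytes: 6146 < 53895 is true
Combine:
[1] true OR false = true
[2] true OR true = true
[3.1] NOT true = false
[3.2] NOT true = false
[3] false OR false OR false = false
[4.1] NOT false = true
[4] true OR true = true
[5] true OR true = true
[root] true AND true AND false AND true AND true = false
Overall: false → dropped

Dropped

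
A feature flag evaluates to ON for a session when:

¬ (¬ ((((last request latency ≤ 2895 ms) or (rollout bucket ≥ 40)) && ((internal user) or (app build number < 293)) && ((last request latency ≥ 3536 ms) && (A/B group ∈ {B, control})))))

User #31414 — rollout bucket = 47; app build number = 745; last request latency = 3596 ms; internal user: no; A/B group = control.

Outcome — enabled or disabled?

Atomic conditions:
  last request latency ≤ 2895 ms: 3596 ≤ 2895 is false
  rollout bucket ≥ 40: 47 ≥ 40 is true
  internal user: no → false
  app build number < 293: 745 < 293 is false
  last request latency ≥ 3536 ms: 3596 ≥ 3536 is true
  A/B group ∈ {B, control}: control is in the set → true
Combine:
[1.1.1] false OR true = true
[1.1.2] false OR false = false
[1.1.3] true AND true = true
[1.1] true AND false AND true = false
[1] NOT false = true
[root] NOT true = false
Overall: false → disabled

Disabled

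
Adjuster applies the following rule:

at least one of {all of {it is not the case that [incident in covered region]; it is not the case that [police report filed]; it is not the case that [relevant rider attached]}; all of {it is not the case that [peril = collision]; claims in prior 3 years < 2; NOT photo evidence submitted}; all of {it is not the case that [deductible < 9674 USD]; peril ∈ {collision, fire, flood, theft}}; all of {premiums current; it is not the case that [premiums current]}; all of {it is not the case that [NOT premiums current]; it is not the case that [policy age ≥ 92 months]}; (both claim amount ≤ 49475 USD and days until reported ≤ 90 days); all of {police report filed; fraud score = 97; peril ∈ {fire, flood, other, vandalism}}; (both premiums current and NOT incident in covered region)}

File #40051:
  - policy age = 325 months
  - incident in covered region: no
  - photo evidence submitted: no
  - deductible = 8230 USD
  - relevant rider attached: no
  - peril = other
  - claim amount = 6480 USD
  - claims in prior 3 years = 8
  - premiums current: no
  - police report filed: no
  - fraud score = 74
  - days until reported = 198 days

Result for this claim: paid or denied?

Paid

Atomic conditions:
  incident in covered region: no → false
  police report filed: no → false
  relevant rider attached: no → false
  peril = collision: other == collision is false
  claims in prior 3 years < 2: 8 < 2 is false
  NOT photo evidence submitted: no → true
  deductible < 9674 USD: 8230 < 9674 is true
  peril ∈ {collision, fire, flood, theft}: other is not in the set → false
  premiums current: no → false
  NOT premiums current: no → true
  policy age ≥ 92 months: 325 ≥ 92 is true
  claim amount ≤ 49475 USD: 6480 ≤ 49475 is true
  days until reported ≤ 90 days: 198 ≤ 90 is false
  fraud score = 97: 74 == 97 is false
  peril ∈ {fire, flood, other, vandalism}: other is in the set → true
  NOT incident in covered region: no → true
Combine:
[1.1] NOT false = true
[1.2] NOT false = true
[1.3] NOT false = true
[1] true AND true AND true = true
[2.1] NOT false = true
[2] true AND false AND true = false
[3.1] NOT true = false
[3] false AND false = false
[4.2] NOT false = true
[4] false AND true = false
[5.1] NOT true = false
[5.2] NOT true = false
[5] false AND false = false
[6] true AND false = false
[7] false AND false AND true = false
[8] false AND true = false
[root] true OR false OR false OR false OR false OR false OR false OR false = true
Overall: true → paid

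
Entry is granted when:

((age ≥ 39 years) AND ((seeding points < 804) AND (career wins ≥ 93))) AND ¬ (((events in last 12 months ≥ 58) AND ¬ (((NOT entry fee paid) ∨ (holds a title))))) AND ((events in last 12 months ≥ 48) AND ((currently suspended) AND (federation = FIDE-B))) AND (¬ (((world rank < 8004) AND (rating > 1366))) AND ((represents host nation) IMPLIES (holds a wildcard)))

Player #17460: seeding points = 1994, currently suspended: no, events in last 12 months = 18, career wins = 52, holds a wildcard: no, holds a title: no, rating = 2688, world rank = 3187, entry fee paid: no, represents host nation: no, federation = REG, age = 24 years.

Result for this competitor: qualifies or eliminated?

Atomic conditions:
  age ≥ 39 years: 24 ≥ 39 is false
  seeding points < 804: 1994 < 804 is false
  career wins ≥ 93: 52 ≥ 93 is false
  events in last 12 months ≥ 58: 18 ≥ 58 is false
  NOT entry fee paid: no → true
  holds a title: no → false
  events in last 12 months ≥ 48: 18 ≥ 48 is false
  currently suspended: no → false
  federation = FIDE-B: REG == FIDE-B is false
  world rank < 8004: 3187 < 8004 is true
  rating > 1366: 2688 > 1366 is true
  represents host nation: no → false
  holds a wildcard: no → false
Combine:
[1.2] false AND false = false
[1] false AND false = false
[2.1.2.1] true OR false = true
[2.1.2] NOT true = false
[2.1] false AND false = false
[2] NOT false = true
[3.2] false AND false = false
[3] false AND false = false
[4.1.1] true AND true = true
[4.1] NOT true = false
[4.2] false → false (antecedent false ⇒ implication holds) = true
[4] false AND true = false
[root] false AND true AND false AND false = false
Overall: false → eliminated

Eliminated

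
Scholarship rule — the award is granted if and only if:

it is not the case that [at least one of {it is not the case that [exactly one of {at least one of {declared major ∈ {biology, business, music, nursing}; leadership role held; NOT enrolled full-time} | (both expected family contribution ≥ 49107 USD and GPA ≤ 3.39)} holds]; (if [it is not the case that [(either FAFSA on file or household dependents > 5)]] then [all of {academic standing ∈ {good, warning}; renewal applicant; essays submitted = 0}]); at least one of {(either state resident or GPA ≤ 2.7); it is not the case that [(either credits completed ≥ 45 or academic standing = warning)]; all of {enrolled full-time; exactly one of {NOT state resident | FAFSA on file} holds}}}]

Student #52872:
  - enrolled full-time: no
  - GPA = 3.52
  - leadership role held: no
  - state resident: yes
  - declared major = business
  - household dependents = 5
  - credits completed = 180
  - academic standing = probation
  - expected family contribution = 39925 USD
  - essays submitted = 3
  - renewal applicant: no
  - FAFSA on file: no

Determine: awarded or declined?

Declined

Atomic conditions:
  declared major ∈ {biology, business, music, nursing}: business is in the set → true
  leadership role held: no → false
  NOT enrolled full-time: no → true
  expected family contribution ≥ 49107 USD: 39925 ≥ 49107 is false
  GPA ≤ 3.39: 3.52 ≤ 3.39 is false
  FAFSA on file: no → false
  household dependents > 5: 5 > 5 is false
  academic standing ∈ {good, warning}: probation is not in the set → false
  renewal applicant: no → false
  essays submitted = 0: 3 == 0 is false
  state resident: yes → true
  GPA ≤ 2.7: 3.52 ≤ 2.7 is false
  credits completed ≥ 45: 180 ≥ 45 is true
  academic standing = warning: probation == warning is false
  enrolled full-time: no → false
  NOT state resident: yes → false
Combine:
[1.1.1.1] true OR false OR true = true
[1.1.1.2] false AND false = false
[1.1.1] exactly-one(true, false) = true
[1.1] NOT true = false
[1.2.1.1] false OR false = false
[1.2.1] NOT false = true
[1.2.2] false AND false AND false = false
[1.2] true → false = false
[1.3.1] true OR false = true
[1.3.2.1] true OR false = true
[1.3.2] NOT true = false
[1.3.3.2] exactly-one(false, false) = false
[1.3.3] false AND false = false
[1.3] true OR false OR false = true
[1] false OR false OR true = true
[root] NOT true = false
Overall: false → declined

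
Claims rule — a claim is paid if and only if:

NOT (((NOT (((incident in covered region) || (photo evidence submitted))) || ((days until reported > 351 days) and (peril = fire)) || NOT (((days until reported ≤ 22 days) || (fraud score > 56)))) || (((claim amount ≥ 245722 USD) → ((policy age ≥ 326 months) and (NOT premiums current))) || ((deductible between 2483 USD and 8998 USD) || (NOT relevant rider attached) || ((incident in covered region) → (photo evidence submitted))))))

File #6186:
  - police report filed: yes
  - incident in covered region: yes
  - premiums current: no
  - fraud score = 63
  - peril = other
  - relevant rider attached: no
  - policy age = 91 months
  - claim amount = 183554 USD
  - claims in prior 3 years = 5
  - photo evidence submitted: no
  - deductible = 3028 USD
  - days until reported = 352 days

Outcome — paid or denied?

Atomic conditions:
  incident in covered region: yes → true
  photo evidence submitted: no → false
  days until reported > 351 days: 352 > 351 is true
  peril = fire: other == fire is false
  days until reported ≤ 22 days: 352 ≤ 22 is false
  fraud score > 56: 63 > 56 is true
  claim amount ≥ 245722 USD: 183554 ≥ 245722 is false
  policy age ≥ 326 months: 91 ≥ 326 is false
  NOT premiums current: no → true
  deductible between 2483 USD and 8998 USD: 3028 in [2483, 8998] is true
  NOT relevant rider attached: no → true
Combine:
[1.1.1.1] true OR false = true
[1.1.1] NOT true = false
[1.1.2] true AND false = false
[1.1.3.1] false OR true = true
[1.1.3] NOT true = false
[1.1] false OR false OR false = false
[1.2.1.2] false AND true = false
[1.2.1] false → false (antecedent false ⇒ implication holds) = true
[1.2.2.3] true → false = false
[1.2.2] true OR true OR false = true
[1.2] true OR true = true
[1] false OR true = true
[root] NOT true = false
Overall: false → denied

Denied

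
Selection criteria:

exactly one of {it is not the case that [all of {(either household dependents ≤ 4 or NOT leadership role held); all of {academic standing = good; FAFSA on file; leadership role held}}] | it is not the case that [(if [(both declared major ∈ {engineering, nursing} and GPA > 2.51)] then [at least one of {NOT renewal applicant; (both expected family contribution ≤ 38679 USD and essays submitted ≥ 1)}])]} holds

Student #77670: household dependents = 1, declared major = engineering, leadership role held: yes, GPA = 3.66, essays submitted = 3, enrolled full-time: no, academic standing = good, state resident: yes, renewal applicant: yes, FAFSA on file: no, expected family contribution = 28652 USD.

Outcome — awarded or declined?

Atomic conditions:
  household dependents ≤ 4: 1 ≤ 4 is true
  NOT leadership role held: yes → false
  academic standing = good: good == good is true
  FAFSA on file: no → false
  leadership role held: yes → true
  declared major ∈ {engineering, nursing}: engineering is in the set → true
  GPA > 2.51: 3.66 > 2.51 is true
  NOT renewal applicant: yes → false
  expected family contribution ≤ 38679 USD: 28652 ≤ 38679 is true
  essays submitted ≥ 1: 3 ≥ 1 is true
Combine:
[1.1.1] true OR false = true
[1.1.2] true AND false AND true = false
[1.1] true AND false = false
[1] NOT false = true
[2.1.1] true AND true = true
[2.1.2.2] true AND true = true
[2.1.2] false OR true = true
[2.1] true → true = true
[2] NOT true = false
[root] exactly-one(true, false) = true
Overall: true → awarded

Awarded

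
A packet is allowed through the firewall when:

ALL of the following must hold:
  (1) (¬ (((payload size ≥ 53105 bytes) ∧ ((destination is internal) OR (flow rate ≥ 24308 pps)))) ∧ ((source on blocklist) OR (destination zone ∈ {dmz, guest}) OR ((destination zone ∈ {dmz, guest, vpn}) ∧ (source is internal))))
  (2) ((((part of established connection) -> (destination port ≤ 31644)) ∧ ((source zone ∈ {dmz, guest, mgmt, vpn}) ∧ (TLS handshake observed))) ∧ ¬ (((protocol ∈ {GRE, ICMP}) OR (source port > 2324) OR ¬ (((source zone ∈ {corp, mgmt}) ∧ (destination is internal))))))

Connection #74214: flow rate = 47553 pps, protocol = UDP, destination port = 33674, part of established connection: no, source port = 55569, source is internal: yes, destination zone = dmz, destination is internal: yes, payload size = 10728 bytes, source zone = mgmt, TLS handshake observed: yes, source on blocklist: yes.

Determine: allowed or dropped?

Atomic conditions:
  payload size ≥ 53105 bytes: 10728 ≥ 53105 is false
  destination is internal: yes → true
  flow rate ≥ 24308 pps: 47553 ≥ 24308 is true
  source on blocklist: yes → true
  destination zone ∈ {dmz, guest}: dmz is in the set → true
  destination zone ∈ {dmz, guest, vpn}: dmz is in the set → true
  source is internal: yes → true
  part of established connection: no → false
  destination port ≤ 31644: 33674 ≤ 31644 is false
  source zone ∈ {dmz, guest, mgmt, vpn}: mgmt is in the set → true
  TLS handshake observed: yes → true
  protocol ∈ {GRE, ICMP}: UDP is not in the set → false
  source port > 2324: 55569 > 2324 is true
  source zone ∈ {corp, mgmt}: mgmt is in the set → true
Combine:
[1.1.1.2] true OR true = true
[1.1.1] false AND true = false
[1.1] NOT false = true
[1.2.3] true AND true = true
[1.2] true OR true OR true = true
[1] true AND true = true
[2.1.1] false → false (antecedent false ⇒ implication holds) = true
[2.1.2] true AND true = true
[2.1] true AND true = true
[2.2.1.3.1] true AND true = true
[2.2.1.3] NOT true = false
[2.2.1] false OR true OR false = true
[2.2] NOT true = false
[2] true AND false = false
[root] true AND false = false
Overall: false → dropped

Dropped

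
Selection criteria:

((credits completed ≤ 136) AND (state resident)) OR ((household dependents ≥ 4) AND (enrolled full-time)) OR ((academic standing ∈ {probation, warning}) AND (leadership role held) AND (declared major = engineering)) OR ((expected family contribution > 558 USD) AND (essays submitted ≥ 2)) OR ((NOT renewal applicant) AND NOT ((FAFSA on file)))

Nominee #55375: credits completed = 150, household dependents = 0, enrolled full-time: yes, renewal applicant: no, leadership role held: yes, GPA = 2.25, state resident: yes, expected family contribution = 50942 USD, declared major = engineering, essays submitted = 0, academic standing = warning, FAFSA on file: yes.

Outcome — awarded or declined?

Atomic conditions:
  credits completed ≤ 136: 150 ≤ 136 is false
  state resident: yes → true
  household dependents ≥ 4: 0 ≥ 4 is false
  enrolled full-time: yes → true
  academic standing ∈ {probation, warning}: warning is in the set → true
  leadership role held: yes → true
  declared major = engineering: engineering == engineering is true
  expected family contribution > 558 USD: 50942 > 558 is true
  essays submitted ≥ 2: 0 ≥ 2 is false
  NOT renewal applicant: no → true
  FAFSA on file: yes → true
Combine:
[1] false AND true = false
[2] false AND true = false
[3] true AND true AND true = true
[4] true AND false = false
[5.2] NOT true = false
[5] true AND false = false
[root] false OR false OR true OR false OR false = true
Overall: true → awarded

Awarded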